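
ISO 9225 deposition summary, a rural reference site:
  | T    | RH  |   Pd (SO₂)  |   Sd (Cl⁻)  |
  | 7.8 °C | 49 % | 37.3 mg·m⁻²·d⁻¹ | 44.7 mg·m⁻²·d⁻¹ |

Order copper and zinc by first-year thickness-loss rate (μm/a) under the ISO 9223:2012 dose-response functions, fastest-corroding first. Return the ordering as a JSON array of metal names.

["zinc", "copper"]

copper: f(T) = +0.126·(T−10) [T≤10 °C] = -0.2772
  sulphur-dioxide contribution → 0.1854 μm/a
  chloride contribution → 0.2446 μm/a
  total first-year rate 0.4299 μm/a
zinc: f(T) = +0.038·(T−10) [T≤10 °C] = -0.0836
  sulphur-dioxide contribution → 0.5556 μm/a
  chloride contribution → 0.4384 μm/a
  total first-year rate 0.994 μm/a
Ordering by μm/a: zinc (0.994) > copper (0.43)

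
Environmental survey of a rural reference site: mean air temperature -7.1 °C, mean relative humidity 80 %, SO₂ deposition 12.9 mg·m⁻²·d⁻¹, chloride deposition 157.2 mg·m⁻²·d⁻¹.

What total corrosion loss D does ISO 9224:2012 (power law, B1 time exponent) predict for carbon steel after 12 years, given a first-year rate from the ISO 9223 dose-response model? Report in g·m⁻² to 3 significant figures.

D(12) = 786 g·m⁻²

carbon steel: f(T) = +0.150·(T−10) [T≤10 °C] = -2.5650
  sulphur-dioxide contribution → 2.549 μm/a
  chloride contribution → 24.75 μm/a
  total first-year rate 27.3 μm/a
Long-term exponent b (ISO 9224 Table 2, B1) = 0.523
  D(12) = 27.3 × 12^0.523 = 27.3 × 3.668 = 100.1 μm
  Mass loss = 100.1 μm × 7.85 g/cm³ = 786.1 g·m⁻²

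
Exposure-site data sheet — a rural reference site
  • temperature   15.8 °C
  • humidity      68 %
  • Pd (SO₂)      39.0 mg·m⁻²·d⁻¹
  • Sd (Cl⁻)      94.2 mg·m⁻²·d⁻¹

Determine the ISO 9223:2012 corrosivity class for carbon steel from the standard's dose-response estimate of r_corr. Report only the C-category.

carbon steel: f(T) = -0.054·(T−10) [T>10 °C] = -0.3132
  sulphur-dioxide contribution → 33.88 μm/a
  chloride contribution → 30.31 μm/a
  ⇒ r_corr(carbon steel) = 64.19 μm/a
64.2 μm/a falls in (50, 80] for carbon steel → category C4

C4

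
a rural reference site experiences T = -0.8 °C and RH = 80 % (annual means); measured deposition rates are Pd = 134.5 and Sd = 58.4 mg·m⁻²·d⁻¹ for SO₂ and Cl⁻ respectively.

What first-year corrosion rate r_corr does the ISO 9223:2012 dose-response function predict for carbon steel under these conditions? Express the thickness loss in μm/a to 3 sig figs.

r_corr = 39.4 μm/a

carbon steel: temperature factor f = +0.150·(-10.8) = -1.6200
  Pd branch = 1.77·Pd^0.52·e^(0.02·RH+f) = 22.19 μm/a
  Cl⁻ term: 0.102·58.4^0.62·exp(0.033·80+0.04·-0.8) = 17.24
  sum: 22.19 + 17.24 → r_corr = 39.43 μm/a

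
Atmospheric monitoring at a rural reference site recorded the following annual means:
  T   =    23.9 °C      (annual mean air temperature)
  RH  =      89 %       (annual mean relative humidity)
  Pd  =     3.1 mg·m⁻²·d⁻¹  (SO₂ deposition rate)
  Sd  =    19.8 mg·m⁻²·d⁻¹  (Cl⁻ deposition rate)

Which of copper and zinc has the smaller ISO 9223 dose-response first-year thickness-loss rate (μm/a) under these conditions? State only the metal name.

zinc

copper: T>10 °C ⇒ hinge -0.080·(23.9−10) = -1.1120
  Pd branch = 0.0053·Pd^0.26·e^(0.059·RH+f) = 0.4462 μm/a
  Cl⁻ term: 0.01025·19.8^0.27·exp(0.036·89+0.049·23.9) = 1.823
  r_corr = 0.4462 + 1.823 = 2.27 μm/a
zinc: f(T) = -0.071·(T−10) [T>10 °C] = -0.9869
  SO₂ term: 0.0129·3.1^0.44·exp(0.046·89-0.9869) = 0.4744
  Sd branch = 0.0175·Sd^0.57·e^(0.008·RH+0.085·T) = 1.492 μm/a
  r_corr = 0.4744 + 1.492 = 1.966 μm/a
Ordering by μm/a: copper (2.27) > zinc (1.97)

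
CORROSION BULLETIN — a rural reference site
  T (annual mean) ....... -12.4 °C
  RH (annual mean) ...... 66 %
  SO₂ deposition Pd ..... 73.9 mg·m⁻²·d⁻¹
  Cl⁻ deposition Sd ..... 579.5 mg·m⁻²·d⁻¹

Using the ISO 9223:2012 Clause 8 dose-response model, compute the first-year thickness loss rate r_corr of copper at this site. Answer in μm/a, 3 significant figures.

r_corr = 0.382 μm/a

copper: T≤10 °C ⇒ hinge +0.126·(-12.4−10) = -2.8224
  Pd branch = 0.0053·Pd^0.26·e^(0.059·RH+f) = 0.04737 μm/a
  Cl⁻ term: 0.01025·579.5^0.27·exp(0.036·66+0.049·-12.4) = 0.3348
  sum: 0.04737 + 0.3348 → r_corr = 0.3821 μm/a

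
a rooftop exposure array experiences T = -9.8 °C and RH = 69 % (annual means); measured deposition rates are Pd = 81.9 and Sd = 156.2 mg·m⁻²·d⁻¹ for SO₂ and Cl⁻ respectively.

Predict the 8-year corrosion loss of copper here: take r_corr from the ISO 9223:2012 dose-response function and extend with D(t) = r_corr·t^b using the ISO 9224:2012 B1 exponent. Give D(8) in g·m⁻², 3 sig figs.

copper: temperature factor f = +0.126·(-19.8) = -2.4948
  SO₂ term: 0.0053·81.9^0.26·exp(0.059·69-2.4948) = 0.08059
  Cl⁻ term: 0.01025·156.2^0.27·exp(0.036·69+0.049·-9.8) = 0.2973
  sum: 0.08059 + 0.2973 → r_corr = 0.3779 μm/a
ISO 9224: D(t) = r_corr · t^b with b = 0.667 (copper, B1)
  D(8) = 0.3779 × 8^0.667 = 0.3779 × 4.003 = 1.513 μm
  Mass loss = 1.513 μm × 8.96 g/cm³ = 13.55 g·m⁻²

D(8) = 13.6 g·m⁻²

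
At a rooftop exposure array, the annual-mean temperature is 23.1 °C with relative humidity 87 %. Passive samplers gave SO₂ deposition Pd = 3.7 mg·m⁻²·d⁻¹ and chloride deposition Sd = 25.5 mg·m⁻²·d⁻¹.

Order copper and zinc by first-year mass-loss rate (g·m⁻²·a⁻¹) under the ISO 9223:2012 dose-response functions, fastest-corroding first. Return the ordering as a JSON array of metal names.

copper: temperature factor f = -0.080·(13.1) = -1.0480
  sulphur-dioxide contribution → 0.4427 μm/a
  chloride contribution → 1.747 μm/a
  ⇒ r_corr(copper) = 2.19 μm/a
  mass loss = 2.19 μm/a × 8.96 g/cm³ = 19.62 g·m⁻²·a⁻¹
zinc: T>10 °C ⇒ hinge -0.071·(23.1−10) = -0.9301
  sulphur-dioxide contribution → 0.4951 μm/a
  chloride contribution → 1.584 μm/a
  ⇒ r_corr(zinc) = 2.079 μm/a
  mass loss = 2.079 μm/a × 7.14 g/cm³ = 14.85 g·m⁻²·a⁻¹
Ordering by g·m⁻²·a⁻¹: copper (19.6) > zinc (14.8)

["copper", "zinc"]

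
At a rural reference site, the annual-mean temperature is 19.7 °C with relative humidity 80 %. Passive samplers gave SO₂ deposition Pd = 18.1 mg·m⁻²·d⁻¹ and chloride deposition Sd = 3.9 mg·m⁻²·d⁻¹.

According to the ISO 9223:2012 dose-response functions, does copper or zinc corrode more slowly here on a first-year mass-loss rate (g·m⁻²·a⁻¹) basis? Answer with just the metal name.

zinc

copper: T>10 °C ⇒ hinge -0.080·(19.7−10) = -0.7760
  sulphur-dioxide contribution → 0.5809 μm/a
  chloride contribution → 0.6923 μm/a
  ⇒ r_corr(copper) = 1.273 μm/a
  mass loss = 1.273 μm/a × 8.96 g/cm³ = 11.41 g·m⁻²·a⁻¹
zinc: T>10 °C ⇒ hinge -0.071·(19.7−10) = -0.6887
  sulphur-dioxide contribution → 0.9185 μm/a
  chloride contribution → 0.3847 μm/a
  total first-year rate 1.303 μm/a
  mass loss = 1.303 μm/a × 7.14 g/cm³ = 9.305 g·m⁻²·a⁻¹
Ordering by g·m⁻²·a⁻¹: copper (11.4) > zinc (9.3)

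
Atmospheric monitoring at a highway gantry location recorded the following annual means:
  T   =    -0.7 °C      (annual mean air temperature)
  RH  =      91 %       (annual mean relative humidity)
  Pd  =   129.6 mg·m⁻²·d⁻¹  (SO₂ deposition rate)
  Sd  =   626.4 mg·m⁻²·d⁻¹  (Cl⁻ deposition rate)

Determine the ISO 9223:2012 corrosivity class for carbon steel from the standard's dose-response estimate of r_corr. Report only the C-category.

C5

carbon steel: T≤10 °C ⇒ hinge +0.150·(-0.7−10) = -1.6050
  Pd branch = 1.77·Pd^0.52·e^(0.02·RH+f) = 27.54 μm/a
  Cl⁻ term: 0.102·626.4^0.62·exp(0.033·91+0.04·-0.7) = 108.3
  sum: 27.54 + 108.3 → r_corr = 135.8 μm/a
136 μm/a falls in (80, 200] for carbon steel → category C5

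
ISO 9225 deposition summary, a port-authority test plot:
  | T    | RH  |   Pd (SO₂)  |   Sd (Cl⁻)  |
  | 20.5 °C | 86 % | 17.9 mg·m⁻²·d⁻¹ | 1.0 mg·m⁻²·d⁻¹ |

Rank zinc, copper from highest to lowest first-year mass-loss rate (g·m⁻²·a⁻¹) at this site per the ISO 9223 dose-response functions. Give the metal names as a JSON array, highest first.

zinc: T>10 °C ⇒ hinge -0.071·(20.5−10) = -0.7455
  sulphur-dioxide contribution → 1.138 μm/a
  chloride contribution → 0.1989 μm/a
  total first-year rate 1.337 μm/a
  mass loss = 1.337 μm/a × 7.14 g/cm³ = 9.545 g·m⁻²·a⁻¹
copper: f(T) = -0.080·(T−10) [T>10 °C] = -0.8400
  sulphur-dioxide contribution → 0.7741 μm/a
  chloride contribution → 0.6188 μm/a
  ⇒ r_corr(copper) = 1.393 μm/a
  mass loss = 1.393 μm/a × 8.96 g/cm³ = 12.48 g·m⁻²·a⁻¹
Ordering by g·m⁻²·a⁻¹: copper (12.5) > zinc (9.55)

["copper", "zinc"]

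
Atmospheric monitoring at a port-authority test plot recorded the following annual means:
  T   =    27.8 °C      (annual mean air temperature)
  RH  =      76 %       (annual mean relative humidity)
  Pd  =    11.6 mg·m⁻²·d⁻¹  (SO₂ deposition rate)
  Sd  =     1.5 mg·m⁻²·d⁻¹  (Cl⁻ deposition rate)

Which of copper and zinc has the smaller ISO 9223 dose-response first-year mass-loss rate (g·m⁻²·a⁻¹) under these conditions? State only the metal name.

zinc

copper: temperature factor f = -0.080·(17.8) = -1.4240
  sulphur-dioxide contribution → 0.2138 μm/a
  chloride contribution → 0.6888 μm/a
  ⇒ r_corr(copper) = 0.9026 μm/a
  mass loss = 0.9026 μm/a × 8.96 g/cm³ = 8.087 g·m⁻²·a⁻¹
zinc: T>10 °C ⇒ hinge -0.071·(27.8−10) = -1.2638
  sulphur-dioxide contribution → 0.3535 μm/a
  chloride contribution → 0.4302 μm/a
  ⇒ r_corr(zinc) = 0.7837 μm/a
  mass loss = 0.7837 μm/a × 7.14 g/cm³ = 5.596 g·m⁻²·a⁻¹
Ordering by g·m⁻²·a⁻¹: copper (8.09) > zinc (5.6)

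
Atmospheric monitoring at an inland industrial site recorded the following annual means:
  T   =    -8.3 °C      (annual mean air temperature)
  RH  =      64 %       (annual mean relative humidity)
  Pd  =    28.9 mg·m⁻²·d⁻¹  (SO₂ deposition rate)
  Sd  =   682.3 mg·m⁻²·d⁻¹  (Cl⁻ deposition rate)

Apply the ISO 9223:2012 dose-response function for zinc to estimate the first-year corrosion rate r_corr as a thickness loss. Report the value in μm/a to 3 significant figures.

r_corr = 1.13 μm/a

zinc: temperature factor f = +0.038·(-18.3) = -0.6954
  sulphur-dioxide contribution → 0.537 μm/a
  chloride contribution → 0.5948 μm/a
  total first-year rate 1.132 μm/a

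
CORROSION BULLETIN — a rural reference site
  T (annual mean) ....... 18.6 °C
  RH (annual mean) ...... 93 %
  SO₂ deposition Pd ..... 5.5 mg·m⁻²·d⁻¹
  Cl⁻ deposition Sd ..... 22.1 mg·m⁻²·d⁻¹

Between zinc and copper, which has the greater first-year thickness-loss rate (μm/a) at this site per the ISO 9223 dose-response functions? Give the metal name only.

copper

zinc: T>10 °C ⇒ hinge -0.071·(18.6−10) = -0.6106
  sulphur-dioxide contribution → 1.069 μm/a
  chloride contribution → 1.045 μm/a
  total first-year rate 2.114 μm/a
copper: f(T) = -0.080·(T−10) [T>10 °C] = -0.6880
  sulphur-dioxide contribution → 1.002 μm/a
  chloride contribution → 1.673 μm/a
  total first-year rate 2.675 μm/a
Ordering by μm/a: copper (2.68) > zinc (2.11)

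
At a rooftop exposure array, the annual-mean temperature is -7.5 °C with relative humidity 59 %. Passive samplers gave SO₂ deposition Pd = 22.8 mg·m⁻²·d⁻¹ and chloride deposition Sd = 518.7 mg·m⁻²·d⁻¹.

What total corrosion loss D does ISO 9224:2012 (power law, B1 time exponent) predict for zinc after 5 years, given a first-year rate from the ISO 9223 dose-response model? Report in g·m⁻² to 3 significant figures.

D(5) = 24.3 g·m⁻²

zinc: f(T) = +0.038·(T−10) [T≤10 °C] = -0.6650
  SO₂ term: 0.0129·22.8^0.44·exp(0.046·59-0.6650) = 0.3962
  Sd branch = 0.0175·Sd^0.57·e^(0.008·RH+0.085·T) = 0.5232 μm/a
  r_corr = 0.3962 + 0.5232 = 0.9194 μm/a
ISO 9224: D(t) = r_corr · t^b with b = 0.813 (zinc, B1)
  D(5) = 0.9194 × 5^0.813 = 0.9194 × 3.701 = 3.402 μm
  Mass loss = 3.402 μm × 7.14 g/cm³ = 24.29 g·m⁻²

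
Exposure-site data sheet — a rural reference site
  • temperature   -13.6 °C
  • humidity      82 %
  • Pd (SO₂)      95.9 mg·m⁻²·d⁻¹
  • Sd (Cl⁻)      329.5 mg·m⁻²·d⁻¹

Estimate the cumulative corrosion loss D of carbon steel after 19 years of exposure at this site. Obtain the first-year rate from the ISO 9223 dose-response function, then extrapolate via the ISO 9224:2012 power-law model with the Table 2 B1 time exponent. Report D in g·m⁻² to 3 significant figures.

D(19) = 1.29e+03 g·m⁻²

carbon steel: f(T) = +0.150·(T−10) [T≤10 °C] = -3.5400
  sulphur-dioxide contribution → 2.84 μm/a
  chloride contribution → 32.26 μm/a
  ⇒ r_corr(carbon steel) = 35.1 μm/a
ISO 9224: D(t) = r_corr · t^b with b = 0.523 (carbon steel, B1)
  D(19) = 35.1 × 19^0.523 = 35.1 × 4.664 = 163.7 μm
  Mass loss = 163.7 μm × 7.85 g/cm³ = 1285 g·m⁻²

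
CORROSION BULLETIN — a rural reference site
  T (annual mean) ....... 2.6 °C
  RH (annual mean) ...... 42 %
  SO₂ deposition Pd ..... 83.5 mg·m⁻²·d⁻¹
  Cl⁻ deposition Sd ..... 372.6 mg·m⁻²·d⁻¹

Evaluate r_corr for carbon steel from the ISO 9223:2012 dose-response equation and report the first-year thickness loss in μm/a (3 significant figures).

r_corr = 31.3 μm/a

carbon steel: T≤10 °C ⇒ hinge +0.150·(2.6−10) = -1.1100
  SO₂ term: 1.77·83.5^0.52·exp(0.02·42-1.1100) = 13.49
  Sd branch = 0.102·Sd^0.62·e^(0.033·RH+0.04·T) = 17.78 μm/a
  sum: 13.49 + 17.78 → r_corr = 31.27 μm/a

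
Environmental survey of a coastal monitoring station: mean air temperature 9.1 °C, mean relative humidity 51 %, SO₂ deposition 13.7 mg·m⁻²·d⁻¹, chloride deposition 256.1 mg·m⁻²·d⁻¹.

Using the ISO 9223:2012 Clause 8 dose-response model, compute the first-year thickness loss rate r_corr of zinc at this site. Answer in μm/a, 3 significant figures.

zinc: temperature factor f = +0.038·(-0.9) = -0.0342
  sulphur-dioxide contribution → 0.4119 μm/a
  chloride contribution → 1.346 μm/a
  total first-year rate 1.758 μm/a

r_corr = 1.76 μm/a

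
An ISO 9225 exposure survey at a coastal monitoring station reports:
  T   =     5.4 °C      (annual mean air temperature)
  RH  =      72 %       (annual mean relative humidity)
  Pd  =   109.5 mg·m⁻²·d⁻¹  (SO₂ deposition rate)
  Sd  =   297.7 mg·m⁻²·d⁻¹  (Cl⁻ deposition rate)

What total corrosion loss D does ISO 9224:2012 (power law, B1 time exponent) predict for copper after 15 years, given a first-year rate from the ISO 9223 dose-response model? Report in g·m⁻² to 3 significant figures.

copper: T≤10 °C ⇒ hinge +0.126·(5.4−10) = -0.5796
  sulphur-dioxide contribution → 0.7042 μm/a
  chloride contribution → 0.8303 μm/a
  ⇒ r_corr(copper) = 1.535 μm/a
Power-law: D(15) = r_corr · 15^0.667
  D(15) = 1.535 × 15^0.667 = 1.535 × 6.088 = 9.342 μm
  Mass loss = 9.342 μm × 8.96 g/cm³ = 83.7 g·m⁻²

D(15) = 83.7 g·m⁻²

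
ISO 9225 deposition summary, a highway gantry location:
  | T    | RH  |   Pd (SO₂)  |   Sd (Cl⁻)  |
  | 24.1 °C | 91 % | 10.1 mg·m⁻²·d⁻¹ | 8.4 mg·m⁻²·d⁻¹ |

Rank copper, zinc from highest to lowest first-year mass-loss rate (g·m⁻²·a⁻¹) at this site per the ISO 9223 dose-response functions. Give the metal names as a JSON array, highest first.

copper: temperature factor f = -0.080·(14.1) = -1.1280
  SO₂ term: 0.0053·10.1^0.26·exp(0.059·91-1.1280) = 0.6718
  Sd branch = 0.01025·Sd^0.27·e^(0.036·RH+0.049·T) = 1.57 μm/a
  r_corr = 0.6718 + 1.57 = 2.242 μm/a
  mass loss = 2.242 μm/a × 8.96 g/cm³ = 20.09 g·m⁻²·a⁻¹
zinc: f(T) = -0.071·(T−10) [T>10 °C] = -1.0011
  SO₂ term: 0.0129·10.1^0.44·exp(0.046·91-1.0011) = 0.8623
  Sd branch = 0.0175·Sd^0.57·e^(0.008·RH+0.085·T) = 0.9456 μm/a
  sum: 0.8623 + 0.9456 → r_corr = 1.808 μm/a
  mass loss = 1.808 μm/a × 7.14 g/cm³ = 12.91 g·m⁻²·a⁻¹
Ordering by g·m⁻²·a⁻¹: copper (20.1) > zinc (12.9)

["copper", "zinc"]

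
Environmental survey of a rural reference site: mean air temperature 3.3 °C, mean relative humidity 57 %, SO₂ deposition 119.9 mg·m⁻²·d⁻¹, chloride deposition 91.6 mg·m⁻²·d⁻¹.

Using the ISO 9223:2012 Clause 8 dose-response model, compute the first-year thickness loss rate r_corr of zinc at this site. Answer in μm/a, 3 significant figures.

r_corr = 1.61 μm/a

zinc: f(T) = +0.038·(T−10) [T≤10 °C] = -0.2546
  sulphur-dioxide contribution → 1.131 μm/a
  chloride contribution → 0.4799 μm/a
  total first-year rate 1.611 μm/a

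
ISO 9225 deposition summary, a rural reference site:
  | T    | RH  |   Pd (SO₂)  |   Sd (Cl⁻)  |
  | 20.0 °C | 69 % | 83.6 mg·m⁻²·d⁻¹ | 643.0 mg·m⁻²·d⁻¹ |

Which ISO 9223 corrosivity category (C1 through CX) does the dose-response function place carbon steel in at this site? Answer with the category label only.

carbon steel: f(T) = -0.054·(T−10) [T>10 °C] = -0.5400
  Pd branch = 1.77·Pd^0.52·e^(0.02·RH+f) = 40.96 μm/a
  Cl⁻ term: 0.102·643.0^0.62·exp(0.033·69+0.04·20.0) = 121.9
  r_corr = 40.96 + 121.9 = 162.9 μm/a
ISO 9223 Table 2 (carbon steel): 80 < 163 ≤ 200 μm/a ⇒ C5

C5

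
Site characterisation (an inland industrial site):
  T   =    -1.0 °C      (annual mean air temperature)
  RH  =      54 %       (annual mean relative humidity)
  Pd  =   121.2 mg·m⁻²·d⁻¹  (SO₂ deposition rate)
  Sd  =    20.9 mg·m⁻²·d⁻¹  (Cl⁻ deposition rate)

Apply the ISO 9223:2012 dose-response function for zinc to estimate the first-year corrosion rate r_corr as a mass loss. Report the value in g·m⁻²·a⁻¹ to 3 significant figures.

r_corr = 7.00 g·m⁻²·a⁻¹

zinc: temperature factor f = +0.038·(-11.0) = -0.4180
  sulphur-dioxide contribution → 0.8406 μm/a
  chloride contribution → 0.14 μm/a
  total first-year rate 0.9806 μm/a
Convert to mass loss: 0.9806 μm/a × 7.14 g/cm³ = 7.002 g·m⁻²·a⁻¹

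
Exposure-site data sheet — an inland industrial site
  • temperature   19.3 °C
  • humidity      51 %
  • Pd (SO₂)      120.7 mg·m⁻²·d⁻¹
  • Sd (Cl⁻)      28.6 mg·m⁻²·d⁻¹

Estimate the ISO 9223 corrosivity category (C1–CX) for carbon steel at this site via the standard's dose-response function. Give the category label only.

C3

carbon steel: T>10 °C ⇒ hinge -0.054·(19.3−10) = -0.5022
  SO₂ term: 1.77·120.7^0.52·exp(0.02·51-0.5022) = 35.92
  Cl⁻ term: 0.102·28.6^0.62·exp(0.033·51+0.04·19.3) = 9.5
  r_corr = 35.92 + 9.5 = 45.42 μm/a
Category bounds: 25…50 μm/a bracket r_corr ⇒ C3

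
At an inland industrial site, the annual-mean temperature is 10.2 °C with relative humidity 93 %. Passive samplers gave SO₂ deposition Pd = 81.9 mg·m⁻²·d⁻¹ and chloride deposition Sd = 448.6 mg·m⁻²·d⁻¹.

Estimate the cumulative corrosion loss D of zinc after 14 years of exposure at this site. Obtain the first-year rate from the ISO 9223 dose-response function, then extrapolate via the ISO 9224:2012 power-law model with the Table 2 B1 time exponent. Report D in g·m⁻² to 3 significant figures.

zinc: f(T) = -0.071·(T−10) [T>10 °C] = -0.0142
  Pd branch = 0.0129·Pd^0.44·e^(0.046·RH+f) = 6.371 μm/a
  Cl⁻ term: 0.0175·448.6^0.57·exp(0.008·93+0.085·10.2) = 2.846
  sum: 6.371 + 2.846 → r_corr = 9.217 μm/a
ISO 9224: D(t) = r_corr · t^b with b = 0.813 (zinc, B1)
  D(14) = 9.217 × 14^0.813 = 9.217 × 8.547 = 78.77 μm
  Mass loss = 78.77 μm × 7.14 g/cm³ = 562.4 g·m⁻²

D(14) = 562 g·m⁻²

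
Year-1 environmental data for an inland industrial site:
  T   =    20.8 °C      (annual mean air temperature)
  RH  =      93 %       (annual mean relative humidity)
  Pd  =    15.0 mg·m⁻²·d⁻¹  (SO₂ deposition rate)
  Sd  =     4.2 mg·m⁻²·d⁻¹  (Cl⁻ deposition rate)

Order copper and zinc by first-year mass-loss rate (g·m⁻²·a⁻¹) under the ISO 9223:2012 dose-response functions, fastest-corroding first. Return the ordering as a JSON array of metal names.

copper: T>10 °C ⇒ hinge -0.080·(20.8−10) = -0.8640
  SO₂ term: 0.0053·15.0^0.26·exp(0.059·93-0.8640) = 1.091
  Cl⁻ term: 0.01025·4.2^0.27·exp(0.036·93+0.049·20.8) = 1.19
  sum: 1.091 + 1.19 → r_corr = 2.281 μm/a
  mass loss = 2.281 μm/a × 8.96 g/cm³ = 20.44 g·m⁻²·a⁻¹
zinc: T>10 °C ⇒ hinge -0.071·(20.8−10) = -0.7668
  Pd branch = 0.0129·Pd^0.44·e^(0.046·RH+f) = 1.422 μm/a
  Sd branch = 0.0175·Sd^0.57·e^(0.008·RH+0.085·T) = 0.4889 μm/a
  r_corr = 1.422 + 0.4889 = 1.911 μm/a
  mass loss = 1.911 μm/a × 7.14 g/cm³ = 13.65 g·m⁻²·a⁻¹
Ordering by g·m⁻²·a⁻¹: copper (20.4) > zinc (13.6)

["copper", "zinc"]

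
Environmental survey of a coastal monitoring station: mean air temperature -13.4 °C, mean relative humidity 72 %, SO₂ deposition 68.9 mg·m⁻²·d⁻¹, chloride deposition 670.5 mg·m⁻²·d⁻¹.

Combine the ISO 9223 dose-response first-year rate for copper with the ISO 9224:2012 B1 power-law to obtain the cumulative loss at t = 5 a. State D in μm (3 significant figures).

D(5) = 1.37 μm

copper: T≤10 °C ⇒ hinge +0.126·(-13.4−10) = -2.9484
  Pd branch = 0.0053·Pd^0.26·e^(0.059·RH+f) = 0.05843 μm/a
  Sd branch = 0.01025·Sd^0.27·e^(0.036·RH+0.049·T) = 0.4115 μm/a
  r_corr = 0.05843 + 0.4115 = 0.4699 μm/a
ISO 9224: D(t) = r_corr · t^b with b = 0.667 (copper, B1)
  D(5) = 0.4699 × 5^0.667 = 0.4699 × 2.926 = 1.375 μm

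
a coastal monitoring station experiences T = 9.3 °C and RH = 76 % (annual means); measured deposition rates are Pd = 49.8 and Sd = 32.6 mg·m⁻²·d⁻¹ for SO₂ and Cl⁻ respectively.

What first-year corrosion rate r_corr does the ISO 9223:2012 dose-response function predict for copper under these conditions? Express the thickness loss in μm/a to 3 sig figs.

copper: T≤10 °C ⇒ hinge +0.126·(9.3−10) = -0.0882
  SO₂ term: 0.0053·49.8^0.26·exp(0.059·76-0.0882) = 1.187
  Cl⁻ term: 0.01025·32.6^0.27·exp(0.036·76+0.049·9.3) = 0.6389
  r_corr = 1.187 + 0.6389 = 1.826 μm/a

r_corr = 1.83 μm/a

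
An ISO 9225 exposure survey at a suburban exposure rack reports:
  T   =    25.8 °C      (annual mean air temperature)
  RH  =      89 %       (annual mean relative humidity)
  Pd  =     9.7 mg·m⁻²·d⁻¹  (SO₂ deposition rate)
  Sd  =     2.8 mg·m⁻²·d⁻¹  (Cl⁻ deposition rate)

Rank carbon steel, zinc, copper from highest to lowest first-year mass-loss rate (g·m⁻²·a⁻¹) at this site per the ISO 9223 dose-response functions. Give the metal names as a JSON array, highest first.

carbon steel: temperature factor f = -0.054·(15.8) = -0.8532
  sulphur-dioxide contribution → 14.57 μm/a
  chloride contribution → 10.22 μm/a
  total first-year rate 24.8 μm/a
  mass loss = 24.8 μm/a × 7.85 g/cm³ = 194.7 g·m⁻²·a⁻¹
zinc: T>10 °C ⇒ hinge -0.071·(25.8−10) = -1.1218
  sulphur-dioxide contribution → 0.6848 μm/a
  chloride contribution → 0.5748 μm/a
  ⇒ r_corr(zinc) = 1.26 μm/a
  mass loss = 1.26 μm/a × 7.14 g/cm³ = 8.994 g·m⁻²·a⁻¹
copper: f(T) = -0.080·(T−10) [T>10 °C] = -1.2640
  sulphur-dioxide contribution → 0.5157 μm/a
  chloride contribution → 1.18 μm/a
  ⇒ r_corr(copper) = 1.696 μm/a
  mass loss = 1.696 μm/a × 8.96 g/cm³ = 15.2 g·m⁻²·a⁻¹
Ordering by g·m⁻²·a⁻¹: carbon steel (195) > copper (15.2) > zinc (8.99)

["carbon steel", "copper", "zinc"]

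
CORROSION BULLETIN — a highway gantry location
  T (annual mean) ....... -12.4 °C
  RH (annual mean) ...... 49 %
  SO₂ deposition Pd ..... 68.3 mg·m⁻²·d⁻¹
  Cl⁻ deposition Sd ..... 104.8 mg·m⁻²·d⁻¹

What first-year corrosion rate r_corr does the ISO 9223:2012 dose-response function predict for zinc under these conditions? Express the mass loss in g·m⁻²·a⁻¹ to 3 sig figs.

r_corr = 3.32 g·m⁻²·a⁻¹

zinc: T≤10 °C ⇒ hinge +0.038·(-12.4−10) = -0.8512
  SO₂ term: 0.0129·68.3^0.44·exp(0.046·49-0.8512) = 0.3365
  Cl⁻ term: 0.0175·104.8^0.57·exp(0.008·49+0.085·-12.4) = 0.128
  sum: 0.3365 + 0.128 → r_corr = 0.4645 μm/a
Convert to mass loss: 0.4645 μm/a × 7.14 g/cm³ = 3.316 g·m⁻²·a⁻¹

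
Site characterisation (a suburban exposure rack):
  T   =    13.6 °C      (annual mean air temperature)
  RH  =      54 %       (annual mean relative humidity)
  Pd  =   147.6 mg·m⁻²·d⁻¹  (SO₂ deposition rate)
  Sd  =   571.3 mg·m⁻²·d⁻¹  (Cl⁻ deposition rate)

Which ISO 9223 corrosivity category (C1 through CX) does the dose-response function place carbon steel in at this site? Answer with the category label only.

carbon steel: f(T) = -0.054·(T−10) [T>10 °C] = -0.1944
  SO₂ term: 1.77·147.6^0.52·exp(0.02·54-0.1944) = 57.61
  Sd branch = 0.102·Sd^0.62·e^(0.033·RH+0.04·T) = 53.46 μm/a
  r_corr = 57.61 + 53.46 = 111.1 μm/a
Category bounds: 80…200 μm/a bracket r_corr ⇒ C5

C5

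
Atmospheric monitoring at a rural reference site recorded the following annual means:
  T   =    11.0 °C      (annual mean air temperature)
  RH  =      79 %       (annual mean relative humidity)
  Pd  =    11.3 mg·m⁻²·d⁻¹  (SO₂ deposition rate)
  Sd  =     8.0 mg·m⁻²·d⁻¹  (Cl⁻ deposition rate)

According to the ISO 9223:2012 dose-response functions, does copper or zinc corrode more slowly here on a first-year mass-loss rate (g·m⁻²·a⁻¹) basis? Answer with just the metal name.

zinc

copper: T>10 °C ⇒ hinge -0.080·(11.0−10) = -0.0800
  sulphur-dioxide contribution → 0.9718 μm/a
  chloride contribution → 0.5294 μm/a
  ⇒ r_corr(copper) = 1.501 μm/a
  mass loss = 1.501 μm/a × 8.96 g/cm³ = 13.45 g·m⁻²·a⁻¹
zinc: f(T) = -0.071·(T−10) [T>10 °C] = -0.0710
  sulphur-dioxide contribution → 1.322 μm/a
  chloride contribution → 0.2744 μm/a
  total first-year rate 1.597 μm/a
  mass loss = 1.597 μm/a × 7.14 g/cm³ = 11.4 g·m⁻²·a⁻¹
Ordering by g·m⁻²·a⁻¹: copper (13.5) > zinc (11.4)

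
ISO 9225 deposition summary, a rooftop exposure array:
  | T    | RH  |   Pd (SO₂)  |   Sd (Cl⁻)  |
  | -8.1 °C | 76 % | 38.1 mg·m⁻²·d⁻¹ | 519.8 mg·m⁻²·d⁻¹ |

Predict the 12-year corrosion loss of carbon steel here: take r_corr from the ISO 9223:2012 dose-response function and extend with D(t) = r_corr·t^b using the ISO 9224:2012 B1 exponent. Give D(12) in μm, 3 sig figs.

D(12) = 173 μm

carbon steel: T≤10 °C ⇒ hinge +0.150·(-8.1−10) = -2.7150
  sulphur-dioxide contribution → 3.557 μm/a
  chloride contribution → 43.74 μm/a
  ⇒ r_corr(carbon steel) = 47.3 μm/a
Power-law: D(12) = r_corr · 12^0.523
  D(12) = 47.3 × 12^0.523 = 47.3 × 3.668 = 173.5 μm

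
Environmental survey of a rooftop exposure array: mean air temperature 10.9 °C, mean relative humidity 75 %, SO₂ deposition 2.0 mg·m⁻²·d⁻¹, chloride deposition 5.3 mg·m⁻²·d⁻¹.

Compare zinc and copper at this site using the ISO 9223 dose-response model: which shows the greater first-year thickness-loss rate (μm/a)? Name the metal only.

zinc: f(T) = -0.071·(T−10) [T>10 °C] = -0.0639
  SO₂ term: 0.0129·2.0^0.44·exp(0.046·75-0.0639) = 0.5171
  Cl⁻ term: 0.0175·5.3^0.57·exp(0.008·75+0.085·10.9) = 0.2084
  r_corr = 0.5171 + 0.2084 = 0.7255 μm/a
copper: T>10 °C ⇒ hinge -0.080·(10.9−10) = -0.0720
  Pd branch = 0.0053·Pd^0.26·e^(0.059·RH+f) = 0.4932 μm/a
  Sd branch = 0.01025·Sd^0.27·e^(0.036·RH+0.049·T) = 0.4082 μm/a
  r_corr = 0.4932 + 0.4082 = 0.9014 μm/a
Ordering by μm/a: copper (0.901) > zinc (0.726)

copper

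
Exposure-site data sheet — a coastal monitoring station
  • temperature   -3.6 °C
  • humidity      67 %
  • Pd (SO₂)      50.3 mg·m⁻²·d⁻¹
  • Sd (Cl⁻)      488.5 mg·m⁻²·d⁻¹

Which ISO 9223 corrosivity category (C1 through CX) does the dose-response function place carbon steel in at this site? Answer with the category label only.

C3

carbon steel: temperature factor f = +0.150·(-13.6) = -2.0400
  SO₂ term: 1.77·50.3^0.52·exp(0.02·67-2.0400) = 6.742
  Sd branch = 0.102·Sd^0.62·e^(0.033·RH+0.04·T) = 37.44 μm/a
  r_corr = 6.742 + 37.44 = 44.19 μm/a
Category bounds: 25…50 μm/a bracket r_corr ⇒ C3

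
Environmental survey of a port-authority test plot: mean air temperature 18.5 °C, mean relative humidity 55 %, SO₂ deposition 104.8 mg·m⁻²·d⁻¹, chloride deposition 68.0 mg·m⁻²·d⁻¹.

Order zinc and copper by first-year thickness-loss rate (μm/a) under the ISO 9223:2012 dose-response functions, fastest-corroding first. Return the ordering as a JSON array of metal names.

zinc: T>10 °C ⇒ hinge -0.071·(18.5−10) = -0.6035
  sulphur-dioxide contribution → 0.6858 μm/a
  chloride contribution → 1.451 μm/a
  ⇒ r_corr(zinc) = 2.137 μm/a
copper: T>10 °C ⇒ hinge -0.080·(18.5−10) = -0.6800
  sulphur-dioxide contribution → 0.231 μm/a
  chloride contribution → 0.5742 μm/a
  ⇒ r_corr(copper) = 0.8052 μm/a
Ordering by μm/a: zinc (2.14) > copper (0.805)

["zinc", "copper"]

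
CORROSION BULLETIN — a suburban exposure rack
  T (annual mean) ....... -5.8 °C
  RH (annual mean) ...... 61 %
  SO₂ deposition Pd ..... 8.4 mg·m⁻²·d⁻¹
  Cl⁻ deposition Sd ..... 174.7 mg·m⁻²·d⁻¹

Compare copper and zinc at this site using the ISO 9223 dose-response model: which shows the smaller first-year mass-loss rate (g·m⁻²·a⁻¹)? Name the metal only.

copper: f(T) = +0.126·(T−10) [T≤10 °C] = -1.9908
  sulphur-dioxide contribution → 0.04603 μm/a
  chloride contribution → 0.2795 μm/a
  total first-year rate 0.3256 μm/a
  mass loss = 0.3256 μm/a × 8.96 g/cm³ = 2.917 g·m⁻²·a⁻¹
zinc: T≤10 °C ⇒ hinge +0.038·(-5.8−10) = -0.6004
  sulphur-dioxide contribution → 0.2986 μm/a
  chloride contribution → 0.3303 μm/a
  ⇒ r_corr(zinc) = 0.629 μm/a
  mass loss = 0.629 μm/a × 7.14 g/cm³ = 4.491 g·m⁻²·a⁻¹
Ordering by g·m⁻²·a⁻¹: zinc (4.49) > copper (2.92)

copper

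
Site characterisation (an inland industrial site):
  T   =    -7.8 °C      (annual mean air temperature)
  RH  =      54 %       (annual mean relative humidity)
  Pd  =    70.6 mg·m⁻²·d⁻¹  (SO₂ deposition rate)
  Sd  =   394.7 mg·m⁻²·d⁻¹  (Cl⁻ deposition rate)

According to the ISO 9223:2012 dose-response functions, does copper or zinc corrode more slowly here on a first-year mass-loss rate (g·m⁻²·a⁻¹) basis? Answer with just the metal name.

copper

copper: T≤10 °C ⇒ hinge +0.126·(-7.8−10) = -2.2428
  SO₂ term: 0.0053·70.6^0.26·exp(0.059·54-2.2428) = 0.04117
  Cl⁻ term: 0.01025·394.7^0.27·exp(0.036·54+0.049·-7.8) = 0.2455
  sum: 0.04117 + 0.2455 → r_corr = 0.2866 μm/a
  mass loss = 0.2866 μm/a × 8.96 g/cm³ = 2.568 g·m⁻²·a⁻¹
zinc: temperature factor f = +0.038·(-17.8) = -0.6764
  Pd branch = 0.0129·Pd^0.44·e^(0.046·RH+f) = 0.5118 μm/a
  Sd branch = 0.0175·Sd^0.57·e^(0.008·RH+0.085·T) = 0.4194 μm/a
  r_corr = 0.5118 + 0.4194 = 0.9312 μm/a
  mass loss = 0.9312 μm/a × 7.14 g/cm³ = 6.648 g·m⁻²·a⁻¹
Ordering by g·m⁻²·a⁻¹: zinc (6.65) > copper (2.57)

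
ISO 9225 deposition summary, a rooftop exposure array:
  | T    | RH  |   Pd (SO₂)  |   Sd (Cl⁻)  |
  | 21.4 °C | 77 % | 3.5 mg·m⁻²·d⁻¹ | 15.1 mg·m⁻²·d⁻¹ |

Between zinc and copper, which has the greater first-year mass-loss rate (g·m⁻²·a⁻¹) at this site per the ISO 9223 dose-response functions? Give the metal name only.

copper

zinc: f(T) = -0.071·(T−10) [T>10 °C] = -0.8094
  sulphur-dioxide contribution → 0.3441 μm/a
  chloride contribution → 0.9388 μm/a
  total first-year rate 1.283 μm/a
  mass loss = 1.283 μm/a × 7.14 g/cm³ = 9.16 g·m⁻²·a⁻¹
copper: f(T) = -0.080·(T−10) [T>10 °C] = -0.9120
  sulphur-dioxide contribution → 0.2771 μm/a
  chloride contribution → 0.9734 μm/a
  total first-year rate 1.251 μm/a
  mass loss = 1.251 μm/a × 8.96 g/cm³ = 11.21 g·m⁻²·a⁻¹
Ordering by g·m⁻²·a⁻¹: copper (11.2) > zinc (9.16)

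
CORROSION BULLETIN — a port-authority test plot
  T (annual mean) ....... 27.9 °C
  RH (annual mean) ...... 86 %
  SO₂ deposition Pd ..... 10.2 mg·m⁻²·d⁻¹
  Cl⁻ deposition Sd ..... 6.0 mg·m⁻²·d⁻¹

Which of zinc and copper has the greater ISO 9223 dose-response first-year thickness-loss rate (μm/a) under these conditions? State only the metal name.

copper

zinc: temperature factor f = -0.071·(17.9) = -1.2709
  sulphur-dioxide contribution → 0.5254 μm/a
  chloride contribution → 1.036 μm/a
  total first-year rate 1.561 μm/a
copper: temperature factor f = -0.080·(17.9) = -1.4320
  sulphur-dioxide contribution → 0.37 μm/a
  chloride contribution → 1.443 μm/a
  total first-year rate 1.813 μm/a
Ordering by μm/a: copper (1.81) > zinc (1.56)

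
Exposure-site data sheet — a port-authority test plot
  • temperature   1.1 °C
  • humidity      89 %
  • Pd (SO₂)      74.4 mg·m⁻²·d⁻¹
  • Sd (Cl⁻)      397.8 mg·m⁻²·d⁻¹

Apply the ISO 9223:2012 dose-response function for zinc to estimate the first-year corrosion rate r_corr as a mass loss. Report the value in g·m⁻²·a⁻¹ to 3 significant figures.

zinc: T≤10 °C ⇒ hinge +0.038·(1.1−10) = -0.3382
  sulphur-dioxide contribution → 3.675 μm/a
  chloride contribution → 1.188 μm/a
  total first-year rate 4.862 μm/a
Convert to mass loss: 4.862 μm/a × 7.14 g/cm³ = 34.72 g·m⁻²·a⁻¹

r_corr = 34.7 g·m⁻²·a⁻¹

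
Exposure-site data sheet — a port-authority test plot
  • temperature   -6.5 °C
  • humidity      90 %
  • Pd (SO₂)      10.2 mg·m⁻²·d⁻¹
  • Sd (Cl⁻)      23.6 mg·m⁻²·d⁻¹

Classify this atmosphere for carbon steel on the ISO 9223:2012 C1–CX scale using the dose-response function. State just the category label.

carbon steel: T≤10 °C ⇒ hinge +0.150·(-6.5−10) = -2.4750
  Pd branch = 1.77·Pd^0.52·e^(0.02·RH+f) = 3.015 μm/a
  Sd branch = 0.102·Sd^0.62·e^(0.033·RH+0.04·T) = 10.88 μm/a
  r_corr = 3.015 + 10.88 = 13.9 μm/a
Category bounds: 1.3…25 μm/a bracket r_corr ⇒ C2

C2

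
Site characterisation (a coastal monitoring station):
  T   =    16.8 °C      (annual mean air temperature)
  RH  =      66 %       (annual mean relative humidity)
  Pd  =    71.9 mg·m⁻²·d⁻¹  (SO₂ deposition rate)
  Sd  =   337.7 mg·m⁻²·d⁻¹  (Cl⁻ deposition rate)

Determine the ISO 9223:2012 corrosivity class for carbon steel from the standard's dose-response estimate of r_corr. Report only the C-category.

C5

carbon steel: f(T) = -0.054·(T−10) [T>10 °C] = -0.3672
  sulphur-dioxide contribution → 42.39 μm/a
  chloride contribution → 65.17 μm/a
  ⇒ r_corr(carbon steel) = 107.6 μm/a
108 μm/a falls in (80, 200] for carbon steel → category C5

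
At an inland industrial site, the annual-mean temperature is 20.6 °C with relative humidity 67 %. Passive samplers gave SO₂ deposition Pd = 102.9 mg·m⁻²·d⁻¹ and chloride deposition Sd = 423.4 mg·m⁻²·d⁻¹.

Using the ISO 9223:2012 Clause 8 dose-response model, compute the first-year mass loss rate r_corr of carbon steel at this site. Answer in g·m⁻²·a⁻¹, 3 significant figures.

carbon steel: temperature factor f = -0.054·(10.6) = -0.5724
  Pd branch = 1.77·Pd^0.52·e^(0.02·RH+f) = 42.44 μm/a
  Cl⁻ term: 0.102·423.4^0.62·exp(0.033·67+0.04·20.6) = 90.21
  sum: 42.44 + 90.21 → r_corr = 132.7 μm/a
Convert to mass loss: 132.7 μm/a × 7.85 g/cm³ = 1041 g·m⁻²·a⁻¹

r_corr = 1.04e+03 g·m⁻²·a⁻¹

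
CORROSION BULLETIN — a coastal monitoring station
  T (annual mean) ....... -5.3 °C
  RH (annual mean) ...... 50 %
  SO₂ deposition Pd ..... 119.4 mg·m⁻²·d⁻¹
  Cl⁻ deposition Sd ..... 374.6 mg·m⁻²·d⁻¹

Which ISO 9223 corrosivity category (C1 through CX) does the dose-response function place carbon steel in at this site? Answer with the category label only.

carbon steel: f(T) = +0.150·(T−10) [T≤10 °C] = -2.2950
  sulphur-dioxide contribution → 5.829 μm/a
  chloride contribution → 16.93 μm/a
  ⇒ r_corr(carbon steel) = 22.76 μm/a
22.8 μm/a falls in (1.3, 25] for carbon steel → category C2

C2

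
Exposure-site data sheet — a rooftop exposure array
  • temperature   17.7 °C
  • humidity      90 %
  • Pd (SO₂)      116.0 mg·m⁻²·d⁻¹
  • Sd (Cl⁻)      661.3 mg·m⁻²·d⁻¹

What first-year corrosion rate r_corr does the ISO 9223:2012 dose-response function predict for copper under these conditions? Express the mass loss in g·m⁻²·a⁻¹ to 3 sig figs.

r_corr = 50.1 g·m⁻²·a⁻¹

copper: f(T) = -0.080·(T−10) [T>10 °C] = -0.6160
  Pd branch = 0.0053·Pd^0.26·e^(0.059·RH+f) = 1.993 μm/a
  Sd branch = 0.01025·Sd^0.27·e^(0.036·RH+0.049·T) = 3.598 μm/a
  r_corr = 1.993 + 3.598 = 5.591 μm/a
Convert to mass loss: 5.591 μm/a × 8.96 g/cm³ = 50.1 g·m⁻²·a⁻¹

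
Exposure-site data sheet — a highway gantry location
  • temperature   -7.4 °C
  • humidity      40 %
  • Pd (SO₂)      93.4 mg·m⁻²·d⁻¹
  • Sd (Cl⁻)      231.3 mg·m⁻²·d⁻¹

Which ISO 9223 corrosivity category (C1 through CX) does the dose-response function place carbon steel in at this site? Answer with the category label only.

C2

carbon steel: temperature factor f = +0.150·(-17.4) = -2.6100
  SO₂ term: 1.77·93.4^0.52·exp(0.02·40-2.6100) = 3.065
  Cl⁻ term: 0.102·231.3^0.62·exp(0.033·40+0.04·-7.4) = 8.301
  r_corr = 3.065 + 8.301 = 11.37 μm/a
ISO 9223 Table 2 (carbon steel): 1.3 < 11.4 ≤ 25 μm/a ⇒ C2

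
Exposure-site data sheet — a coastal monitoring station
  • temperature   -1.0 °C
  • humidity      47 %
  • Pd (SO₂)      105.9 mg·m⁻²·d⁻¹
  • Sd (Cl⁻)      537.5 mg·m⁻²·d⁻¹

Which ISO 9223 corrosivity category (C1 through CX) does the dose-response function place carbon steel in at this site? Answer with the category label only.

carbon steel: T≤10 °C ⇒ hinge +0.150·(-1.0−10) = -1.6500
  SO₂ term: 1.77·105.9^0.52·exp(0.02·47-1.6500) = 9.83
  Cl⁻ term: 0.102·537.5^0.62·exp(0.033·47+0.04·-1.0) = 22.79
  sum: 9.83 + 22.79 → r_corr = 32.62 μm/a
32.6 μm/a falls in (25, 50] for carbon steel → category C3

C3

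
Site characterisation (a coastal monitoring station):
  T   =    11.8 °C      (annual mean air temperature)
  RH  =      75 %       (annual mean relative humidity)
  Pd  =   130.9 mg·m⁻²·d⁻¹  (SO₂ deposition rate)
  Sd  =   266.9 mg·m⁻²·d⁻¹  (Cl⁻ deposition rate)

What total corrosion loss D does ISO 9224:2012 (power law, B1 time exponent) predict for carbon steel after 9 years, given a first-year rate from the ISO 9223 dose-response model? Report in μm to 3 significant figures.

carbon steel: temperature factor f = -0.054·(1.8) = -0.0972
  sulphur-dioxide contribution → 90.78 μm/a
  chloride contribution → 62.06 μm/a
  ⇒ r_corr(carbon steel) = 152.8 μm/a
ISO 9224: D(t) = r_corr · t^b with b = 0.523 (carbon steel, B1)
  D(9) = 152.8 × 9^0.523 = 152.8 × 3.156 = 482.3 μm

D(9) = 482 μm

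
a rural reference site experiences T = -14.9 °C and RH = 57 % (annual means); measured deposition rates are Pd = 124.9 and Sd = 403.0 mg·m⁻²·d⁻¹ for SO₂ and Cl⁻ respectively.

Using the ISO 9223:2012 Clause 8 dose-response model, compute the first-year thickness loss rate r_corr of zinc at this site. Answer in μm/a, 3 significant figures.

r_corr = 0.814 μm/a

zinc: T≤10 °C ⇒ hinge +0.038·(-14.9−10) = -0.9462
  SO₂ term: 0.0129·124.9^0.44·exp(0.046·57-0.9462) = 0.5766
  Cl⁻ term: 0.0175·403.0^0.57·exp(0.008·57+0.085·-14.9) = 0.2377
  r_corr = 0.5766 + 0.2377 = 0.8143 μm/a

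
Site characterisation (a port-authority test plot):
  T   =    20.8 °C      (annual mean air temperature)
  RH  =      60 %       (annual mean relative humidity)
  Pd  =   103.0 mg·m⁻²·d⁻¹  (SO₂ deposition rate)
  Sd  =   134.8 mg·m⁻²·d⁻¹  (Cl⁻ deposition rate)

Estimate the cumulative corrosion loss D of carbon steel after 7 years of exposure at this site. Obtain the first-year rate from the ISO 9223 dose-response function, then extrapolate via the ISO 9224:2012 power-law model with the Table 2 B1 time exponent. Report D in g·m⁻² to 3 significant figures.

carbon steel: f(T) = -0.054·(T−10) [T>10 °C] = -0.5832
  Pd branch = 1.77·Pd^0.52·e^(0.02·RH+f) = 36.52 μm/a
  Sd branch = 0.102·Sd^0.62·e^(0.033·RH+0.04·T) = 35.5 μm/a
  r_corr = 36.52 + 35.5 = 72.02 μm/a
Long-term exponent b (ISO 9224 Table 2, B1) = 0.523
  D(7) = 72.02 × 7^0.523 = 72.02 × 2.767 = 199.3 μm
  Mass loss = 199.3 μm × 7.85 g/cm³ = 1564 g·m⁻²

D(7) = 1.56e+03 g·m⁻²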